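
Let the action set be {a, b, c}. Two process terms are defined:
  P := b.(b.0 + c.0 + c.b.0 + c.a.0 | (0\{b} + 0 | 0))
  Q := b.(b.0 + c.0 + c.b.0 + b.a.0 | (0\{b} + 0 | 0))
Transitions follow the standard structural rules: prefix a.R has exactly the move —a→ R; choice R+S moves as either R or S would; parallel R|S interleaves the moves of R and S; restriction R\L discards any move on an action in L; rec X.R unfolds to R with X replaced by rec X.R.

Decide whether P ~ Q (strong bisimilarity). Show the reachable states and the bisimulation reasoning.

LTS(P): 6 reachable states
  p0 = b.(b.0 + c.0 + c.b.0 + c.a.0 | (0\{b} + 0 | 0)) → -b-> p1
  p1 = b.0 + c.0 + c.b.0 + c.a.0 | (0\{b} + 0 | 0) → -b-> p2, -c-> p2, -c-> p3, -c-> p4
  p2 = 0 → ·
  p3 = a.0 | (0\{b} + 0 | 0) → -a-> p5
  p4 = b.0 → -b-> p2
  p5 = 0 | (0\{b} + 0 | 0) → ·
LTS(Q): 6 reachable states
  q0 = b.(b.0 + c.0 + c.b.0 + b.a.0 | (0\{b} + 0 | 0)) → -b-> q1
  q1 = b.0 + c.0 + c.b.0 + b.a.0 | (0\{b} + 0 | 0) → -b-> q2, -b-> q3, -c-> q2, -c-> q4
  q2 = 0 → ·
  q3 = a.0 | (0\{b} + 0 | 0) → -a-> q5
  q4 = b.0 → -b-> q2
  q5 = 0 | (0\{b} + 0 | 0) → ·
Coarsest stable partition (strong bisimilarity classes):
  B0 = {p0}
  B1 = {p1}
  B2 = {p4, q4}
  B3 = {p2, p5, q2, q5}
  B4 = {p3, q3}
  B5 = {q0}
  B6 = {q1}
p0 ∈ B0, q0 ∈ B5 → different blocks

not bisimilar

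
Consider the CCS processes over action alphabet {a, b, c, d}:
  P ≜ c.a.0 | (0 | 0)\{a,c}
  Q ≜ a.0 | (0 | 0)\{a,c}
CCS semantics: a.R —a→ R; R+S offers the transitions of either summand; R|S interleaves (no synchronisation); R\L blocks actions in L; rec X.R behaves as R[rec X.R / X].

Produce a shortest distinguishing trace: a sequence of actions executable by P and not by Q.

c

P's transition system — 3 states:
  u0 = c.a.0 | (0 | 0)\{a,c} has moves --c--▸ u1
  u1 = a.0 | (0 | 0)\{a,c} has moves --a--▸ u2
  u2 = 0 | (0 | 0)\{a,c} has moves stopped
Q's transition system — 2 states:
  v0 = a.0 | (0 | 0)\{a,c} has moves --a--▸ v1
  v1 = 0 | (0 | 0)\{a,c} has moves stopped
Trace ⟨c⟩ through P, begin at {u0}:
  step 1 (c): {u1}
  ✓ P
Trace ⟨c⟩ through Q, begin at {v0}:
  step 1 (c): no successor for Q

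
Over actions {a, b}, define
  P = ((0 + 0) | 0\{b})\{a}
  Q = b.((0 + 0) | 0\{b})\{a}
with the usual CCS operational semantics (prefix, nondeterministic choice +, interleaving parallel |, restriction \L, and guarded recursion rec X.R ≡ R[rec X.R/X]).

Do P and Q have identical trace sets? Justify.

traces(P) ≠ traces(Q) — witness ⟨b⟩

LTS(P): 1 reachable states
  u0 = ((0 + 0) | 0\{b})\{a} :: (no moves)
LTS(Q): 2 reachable states
  v0 = b.((0 + 0) | 0\{b})\{a} :: —b→ v1
  v1 = ((0 + 0) | 0\{b})\{a} :: (no moves)
Executing b from Q (initial set {v0}):
  step 1 (b): {v1}
  — Q admits the full trace.
Executing b from P (initial set {u0}):
  step 1 (b): ∅  — P cannot continue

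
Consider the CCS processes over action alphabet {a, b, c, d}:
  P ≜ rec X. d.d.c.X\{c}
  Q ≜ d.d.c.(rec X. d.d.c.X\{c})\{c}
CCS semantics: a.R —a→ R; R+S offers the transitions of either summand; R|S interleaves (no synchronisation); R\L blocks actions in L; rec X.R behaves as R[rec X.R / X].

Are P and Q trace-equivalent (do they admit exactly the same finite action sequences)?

LTS(P): 6 reachable states
  u0 = rec X. d.d.c.X\{c} has moves =d=> u1
  u1 = d.c.(rec X. d.d.c.X\{c})\{c} has moves =d=> u2
  u2 = c.(rec X. d.d.c.X\{c})\{c} has moves =c=> u3
  u3 = (rec X. d.d.c.X\{c})\{c} has moves =d=> u4
  u4 = (d.c.(rec X. d.d.c.X\{c})\{c})\{c} has moves =d=> u5
  u5 = (c.(rec X. d.d.c.X\{c})\{c})\{c} has moves (no moves)
LTS(Q): 6 reachable states
  v0 = d.d.c.(rec X. d.d.c.X\{c})\{c} has moves =d=> v1
  v1 = d.c.(rec X. d.d.c.X\{c})\{c} has moves =d=> v2
  v2 = c.(rec X. d.d.c.X\{c})\{c} has moves =c=> v3
  v3 = (rec X. d.d.c.X\{c})\{c} has moves =d=> v4
  v4 = (d.c.(rec X. d.d.c.X\{c})\{c})\{c} has moves =d=> v5
  v5 = (c.(rec X. d.d.c.X\{c})\{c})\{c} has moves (no moves)
Bisimilarity quotient blocks:
  B0 = {u0, v0}
  B1 = {u1, v1}
  B2 = {u2, v2}
  B3 = {u3, v3}
  B4 = {u4, v4}
  B5 = {u5, v5}
u0 ∈ B0, v0 ∈ B0 → same block
Bisimilar ⇒ trace-equivalent.

trace-equivalent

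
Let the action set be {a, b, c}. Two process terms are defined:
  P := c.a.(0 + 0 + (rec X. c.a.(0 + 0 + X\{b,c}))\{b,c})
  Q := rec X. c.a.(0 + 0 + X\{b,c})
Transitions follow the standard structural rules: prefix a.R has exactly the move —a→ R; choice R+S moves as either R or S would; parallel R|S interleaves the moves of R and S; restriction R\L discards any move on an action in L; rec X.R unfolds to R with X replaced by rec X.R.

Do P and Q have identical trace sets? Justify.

LTS(P): 3 reachable states
  p0 = c.a.(0 + 0 + (rec X. c.a.(0 + 0 + X\{b,c}))\{b,c}) → =c=> p1
  p1 = a.(0 + 0 + (rec X. c.a.(0 + 0 + X\{b,c}))\{b,c}) → =a=> p2
  p2 = 0 + 0 + (rec X. c.a.(0 + 0 + X\{b,c}))\{b,c} → (no moves)
LTS(Q): 3 reachable states
  q0 = rec X. c.a.(0 + 0 + X\{b,c}) → =c=> q1
  q1 = a.(0 + 0 + (rec X. c.a.(0 + 0 + X\{b,c}))\{b,c}) → =a=> q2
  q2 = 0 + 0 + (rec X. c.a.(0 + 0 + X\{b,c}))\{b,c} → (no moves)
Bisimilarity quotient blocks:
  B0 = {p0, q0}
  B1 = {p1, q1}
  B2 = {p2, q2}
p0 ∈ B0, q0 ∈ B0 → same block
Bisimilar ⇒ trace-equivalent.

YES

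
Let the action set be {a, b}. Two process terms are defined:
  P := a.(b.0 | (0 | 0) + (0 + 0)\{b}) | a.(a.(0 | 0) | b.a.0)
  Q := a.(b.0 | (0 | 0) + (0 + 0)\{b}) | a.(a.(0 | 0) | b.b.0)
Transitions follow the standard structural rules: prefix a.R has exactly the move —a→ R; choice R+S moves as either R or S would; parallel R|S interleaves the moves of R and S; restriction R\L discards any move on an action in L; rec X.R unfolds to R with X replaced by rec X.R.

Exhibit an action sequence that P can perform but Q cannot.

aaaba

LTS(P): 21 reachable states
  s0 = a.(b.0 | (0 | 0) + (0 + 0)\{b}) | a.(a.(0 | 0) | b.a.0) → ··a··> s1, ··a··> s2
  s1 = (b.0 | (0 | 0) + (0 + 0)\{b}) | a.(a.(0 | 0) | b.a.0) → ··a··> s3, ··b··> s4
  s2 = a.(b.0 | (0 | 0) + (0 + 0)\{b}) | (a.(0 | 0) | b.a.0) → ··a··> s3, ··a··> s5, ··b··> s6
  s3 = (b.0 | (0 | 0) + (0 + 0)\{b}) | (a.(0 | 0) | b.a.0) → ··a··> s7, ··b··> s8, ··b··> s9
  s4 = 0 | (0 | 0) | a.(a.(0 | 0) | b.a.0) → ··a··> s9
  s5 = a.(b.0 | (0 | 0) + (0 + 0)\{b}) | (0 | 0 | b.a.0) → ··a··> s7, ··b··> s10
  s6 = a.(b.0 | (0 | 0) + (0 + 0)\{b}) | (a.(0 | 0) | a.0) → ··a··> s10, ··a··> s11, ··a··> s8
  s7 = (b.0 | (0 | 0) + (0 + 0)\{b}) | (0 | 0 | b.a.0) → ··b··> s12, ··b··> s13
  s8 = (b.0 | (0 | 0) + (0 + 0)\{b}) | (a.(0 | 0) | a.0) → ··a··> s12, ··a··> s14, ··b··> s15
  s9 = 0 | (0 | 0) | (a.(0 | 0) | b.a.0) → ··a··> s13, ··b··> s15
  s10 = a.(b.0 | (0 | 0) + (0 + 0)\{b}) | (0 | 0 | a.0) → ··a··> s12, ··a··> s16
  s11 = a.(b.0 | (0 | 0) + (0 + 0)\{b}) | (a.(0 | 0) | 0) → ··a··> s14, ··a··> s16
  s12 = (b.0 | (0 | 0) + (0 + 0)\{b}) | (0 | 0 | a.0) → ··a··> s17, ··b··> s18
  s13 = 0 | (0 | 0) | (0 | 0 | b.a.0) → ··b··> s18
  s14 = (b.0 | (0 | 0) + (0 + 0)\{b}) | (a.(0 | 0) | 0) → ··a··> s17, ··b··> s19
  s15 = 0 | (0 | 0) | (a.(0 | 0) | a.0) → ··a··> s18, ··a··> s19
  s16 = a.(b.0 | (0 | 0) + (0 + 0)\{b}) | (0 | 0 | 0) → ··a··> s17
  s17 = (b.0 | (0 | 0) + (0 + 0)\{b}) | (0 | 0 | 0) → ··b··> s20
  s18 = 0 | (0 | 0) | (0 | 0 | a.0) → ··a··> s20
  s19 = 0 | (0 | 0) | (a.(0 | 0) | 0) → ··a··> s20
  s20 = 0 | (0 | 0) | (0 | 0 | 0) → ∅
LTS(Q): 21 reachable states
  t0 = a.(b.0 | (0 | 0) + (0 + 0)\{b}) | a.(a.(0 | 0) | b.b.0) → ··a··> t1, ··a··> t2
  t1 = (b.0 | (0 | 0) + (0 + 0)\{b}) | a.(a.(0 | 0) | b.b.0) → ··a··> t3, ··b··> t4
  t2 = a.(b.0 | (0 | 0) + (0 + 0)\{b}) | (a.(0 | 0) | b.b.0) → ··a··> t3, ··a··> t5, ··b··> t6
  t3 = (b.0 | (0 | 0) + (0 + 0)\{b}) | (a.(0 | 0) | b.b.0) → ··a··> t7, ··b··> t8, ··b··> t9
  t4 = 0 | (0 | 0) | a.(a.(0 | 0) | b.b.0) → ··a··> t9
  t5 = a.(b.0 | (0 | 0) + (0 + 0)\{b}) | (0 | 0 | b.b.0) → ··a··> t7, ··b··> t10
  t6 = a.(b.0 | (0 | 0) + (0 + 0)\{b}) | (a.(0 | 0) | b.0) → ··a··> t10, ··a··> t8, ··b··> t11
  t7 = (b.0 | (0 | 0) + (0 + 0)\{b}) | (0 | 0 | b.b.0) → ··b··> t12, ··b··> t13
  t8 = (b.0 | (0 | 0) + (0 + 0)\{b}) | (a.(0 | 0) | b.0) → ··a··> t12, ··b··> t14, ··b··> t15
  t9 = 0 | (0 | 0) | (a.(0 | 0) | b.b.0) → ··a··> t13, ··b··> t15
  t10 = a.(b.0 | (0 | 0) + (0 + 0)\{b}) | (0 | 0 | b.0) → ··a··> t12, ··b··> t16
  t11 = a.(b.0 | (0 | 0) + (0 + 0)\{b}) | (a.(0 | 0) | 0) → ··a··> t14, ··a··> t16
  t12 = (b.0 | (0 | 0) + (0 + 0)\{b}) | (0 | 0 | b.0) → ··b··> t17, ··b··> t18
  t13 = 0 | (0 | 0) | (0 | 0 | b.b.0) → ··b··> t18
  t14 = (b.0 | (0 | 0) + (0 + 0)\{b}) | (a.(0 | 0) | 0) → ··a··> t17, ··b··> t19
  t15 = 0 | (0 | 0) | (a.(0 | 0) | b.0) → ··a··> t18, ··b··> t19
  t16 = a.(b.0 | (0 | 0) + (0 + 0)\{b}) | (0 | 0 | 0) → ··a··> t17
  t17 = (b.0 | (0 | 0) + (0 + 0)\{b}) | (0 | 0 | 0) → ··b··> t20
  t18 = 0 | (0 | 0) | (0 | 0 | b.0) → ··b··> t20
  t19 = 0 | (0 | 0) | (a.(0 | 0) | 0) → ··a··> t20
  t20 = 0 | (0 | 0) | (0 | 0 | 0) → ∅
Run σ = ⟨aaaba⟩ on P: start {s0}
  after a @ step 1: {s1, s2}
  after a @ step 2: {s3, s5}
  after a @ step 3: {s7}
  after b @ step 4: {s12, s13}
  after a @ step 5: {s17}
  — P admits the full trace.
Run σ = ⟨aaaba⟩ on Q: start {t0}
  after a @ step 1: {t1, t2}
  after a @ step 2: {t3, t5}
  after a @ step 3: {t7}
  after b @ step 4: {t12, t13}
  after a @ step 5: ∅  — Q cannot continue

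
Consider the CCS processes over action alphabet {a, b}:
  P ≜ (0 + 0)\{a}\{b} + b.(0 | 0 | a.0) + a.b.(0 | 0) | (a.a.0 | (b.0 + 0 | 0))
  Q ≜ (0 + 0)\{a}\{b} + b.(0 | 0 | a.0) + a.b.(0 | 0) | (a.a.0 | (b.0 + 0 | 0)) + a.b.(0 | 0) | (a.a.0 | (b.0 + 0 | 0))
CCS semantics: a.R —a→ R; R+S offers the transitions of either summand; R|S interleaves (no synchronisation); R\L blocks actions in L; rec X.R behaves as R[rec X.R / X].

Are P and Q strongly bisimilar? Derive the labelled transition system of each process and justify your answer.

P ~ Q

Reachable graph of P (20 states):
  u0 = (0 + 0)\{a}\{b} + b.(0 | 0 | a.0) + a.b.(0 | 0) | (a.a.0 | (b.0 + 0 | 0)) has moves ··a··> u1, ··a··> u2, ··b··> u3, ··b··> u4
  u1 = a.b.(0 | 0) | (a.0 | (b.0 + 0 | 0)) has moves ··a··> u5, ··a··> u6, ··b··> u7
  u2 = b.(0 | 0) | (a.a.0 | (b.0 + 0 | 0)) has moves ··a··> u6, ··b··> u8, ··b··> u9
  u3 = 0 | 0 | a.0 has moves ··a··> u10
  u4 = a.b.(0 | 0) | (a.a.0 | 0) has moves ··a··> u7, ··a··> u9
  u5 = a.b.(0 | 0) | (0 | (b.0 + 0 | 0)) has moves ··a··> u11, ··b··> u12
  u6 = b.(0 | 0) | (a.0 | (b.0 + 0 | 0)) has moves ··a··> u11, ··b··> u13, ··b··> u14
  u7 = a.b.(0 | 0) | (a.0 | 0) has moves ··a··> u12, ··a··> u14
  u8 = 0 | 0 | (a.a.0 | (b.0 + 0 | 0)) has moves ··a··> u13, ··b··> u15
  u9 = b.(0 | 0) | (a.a.0 | 0) has moves ··a··> u14, ··b··> u15
  u10 = 0 | 0 | 0 has moves ∅
  u11 = b.(0 | 0) | (0 | (b.0 + 0 | 0)) has moves ··b··> u16, ··b··> u17
  u12 = a.b.(0 | 0) | (0 | 0) has moves ··a··> u17
  u13 = 0 | 0 | (a.0 | (b.0 + 0 | 0)) has moves ··a··> u16, ··b··> u18
  u14 = b.(0 | 0) | (a.0 | 0) has moves ··a··> u17, ··b··> u18
  u15 = 0 | 0 | (a.a.0 | 0) has moves ··a··> u18
  u16 = 0 | 0 | (0 | (b.0 + 0 | 0)) has moves ··b··> u19
  u17 = b.(0 | 0) | (0 | 0) has moves ··b··> u19
  u18 = 0 | 0 | (a.0 | 0) has moves ··a··> u19
  u19 = 0 | 0 | (0 | 0) has moves ∅
Reachable graph of Q (20 states):
  v0 = (0 + 0)\{a}\{b} + b.(0 | 0 | a.0) + a.b.(0 | 0) | (a.a.0 | (b.0 + 0 | 0)) + a.b.(0 | 0) | (a.a.0 | (b.0 + 0 | 0)) has moves ··a··> v1, ··a··> v2, ··b··> v3, ··b··> v4
  v1 = a.b.(0 | 0) | (a.0 | (b.0 + 0 | 0)) has moves ··a··> v5, ··a··> v6, ··b··> v7
  v2 = b.(0 | 0) | (a.a.0 | (b.0 + 0 | 0)) has moves ··a··> v6, ··b··> v8, ··b··> v9
  v3 = 0 | 0 | a.0 has moves ··a··> v10
  v4 = a.b.(0 | 0) | (a.a.0 | 0) has moves ··a··> v7, ··a··> v9
  v5 = a.b.(0 | 0) | (0 | (b.0 + 0 | 0)) has moves ··a··> v11, ··b··> v12
  v6 = b.(0 | 0) | (a.0 | (b.0 + 0 | 0)) has moves ··a··> v11, ··b··> v13, ··b··> v14
  v7 = a.b.(0 | 0) | (a.0 | 0) has moves ··a··> v12, ··a··> v14
  v8 = 0 | 0 | (a.a.0 | (b.0 + 0 | 0)) has moves ··a··> v13, ··b··> v15
  v9 = b.(0 | 0) | (a.a.0 | 0) has moves ··a··> v14, ··b··> v15
  v10 = 0 | 0 | 0 has moves ∅
  v11 = b.(0 | 0) | (0 | (b.0 + 0 | 0)) has moves ··b··> v16, ··b··> v17
  v12 = a.b.(0 | 0) | (0 | 0) has moves ··a··> v17
  v13 = 0 | 0 | (a.0 | (b.0 + 0 | 0)) has moves ··a··> v16, ··b··> v18
  v14 = b.(0 | 0) | (a.0 | 0) has moves ··a··> v17, ··b··> v18
  v15 = 0 | 0 | (a.a.0 | 0) has moves ··a··> v18
  v16 = 0 | 0 | (0 | (b.0 + 0 | 0)) has moves ··b··> v19
  v17 = b.(0 | 0) | (0 | 0) has moves ··b··> v19
  v18 = 0 | 0 | (a.0 | 0) has moves ··a··> v19
  v19 = 0 | 0 | (0 | 0) has moves ∅
Partition-refinement fixed point:
  B0 = {u0, v0}
  B1 = {u18, u3, v18, v3}
  B2 = {u10, u19, v10, v19}
  B3 = {u1, v1}
  B4 = {u7, v7}
  B5 = {u12, v12}
  B6 = {u16, u17, v16, v17}
  B7 = {u13, u14, v13, v14}
  B8 = {u6, v6}
  B9 = {u11, v11}
  B10 = {u5, v5}
  B11 = {u4, v4}
  B12 = {u8, u9, v8, v9}
  B13 = {u15, v15}
  B14 = {u2, v2}
u0 ∈ B0, v0 ∈ B0 → same block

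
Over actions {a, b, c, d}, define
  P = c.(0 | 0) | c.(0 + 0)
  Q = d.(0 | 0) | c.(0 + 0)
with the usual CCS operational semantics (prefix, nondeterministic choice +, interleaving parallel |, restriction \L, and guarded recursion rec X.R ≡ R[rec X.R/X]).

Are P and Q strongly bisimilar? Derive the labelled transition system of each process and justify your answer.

NO

Reachable graph of P (4 states):
  p0 = c.(0 | 0) | c.(0 + 0) | ··c··> p1, ··c··> p2
  p1 = 0 | 0 | c.(0 + 0) | ··c··> p3
  p2 = c.(0 | 0) | (0 + 0) | ··c··> p3
  p3 = 0 | 0 | (0 + 0) | ·
Reachable graph of Q (4 states):
  q0 = d.(0 | 0) | c.(0 + 0) | ··c··> q1, ··d··> q2
  q1 = d.(0 | 0) | (0 + 0) | ··d··> q3
  q2 = 0 | 0 | c.(0 + 0) | ··c··> q3
  q3 = 0 | 0 | (0 + 0) | ·
Partition-refinement fixed point:
  B0 = {p0}
  B1 = {p1, p2, q2}
  B2 = {p3, q3}
  B3 = {q0}
  B4 = {q1}
p0 ∈ B0, q0 ∈ B3 → different blocks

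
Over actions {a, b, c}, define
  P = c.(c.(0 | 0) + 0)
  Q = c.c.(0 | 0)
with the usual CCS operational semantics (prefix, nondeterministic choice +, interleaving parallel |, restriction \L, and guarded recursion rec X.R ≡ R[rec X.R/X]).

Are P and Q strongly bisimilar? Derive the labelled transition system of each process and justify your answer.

LTS(P): 3 reachable states
  p0 = c.(c.(0 | 0) + 0) :: -c-> p1
  p1 = c.(0 | 0) + 0 :: -c-> p2
  p2 = 0 | 0 :: stopped
LTS(Q): 3 reachable states
  q0 = c.c.(0 | 0) :: -c-> q1
  q1 = c.(0 | 0) :: -c-> q2
  q2 = 0 | 0 :: stopped
Coarsest stable partition (strong bisimilarity classes):
  B0 = {p0, q0}
  B1 = {p1, q1}
  B2 = {p2, q2}
p0 ∈ B0, q0 ∈ B0 → same block

bisimilar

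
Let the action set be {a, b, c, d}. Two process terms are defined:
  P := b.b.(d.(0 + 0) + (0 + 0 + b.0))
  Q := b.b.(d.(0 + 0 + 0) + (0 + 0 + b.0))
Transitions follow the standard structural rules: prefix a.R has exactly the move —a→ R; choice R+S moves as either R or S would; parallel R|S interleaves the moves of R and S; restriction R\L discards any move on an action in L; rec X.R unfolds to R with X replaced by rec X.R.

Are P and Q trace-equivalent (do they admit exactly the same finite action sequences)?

YES

LTS(P): 5 reachable states
  u0 = b.b.(d.(0 + 0) + (0 + 0 + b.0)) | ··b··> u1
  u1 = b.(d.(0 + 0) + (0 + 0 + b.0)) | ··b··> u2
  u2 = d.(0 + 0) + (0 + 0 + b.0) | ··b··> u3, ··d··> u4
  u3 = 0 | stopped
  u4 = 0 + 0 | stopped
LTS(Q): 5 reachable states
  v0 = b.b.(d.(0 + 0 + 0) + (0 + 0 + b.0)) | ··b··> v1
  v1 = b.(d.(0 + 0 + 0) + (0 + 0 + b.0)) | ··b··> v2
  v2 = d.(0 + 0 + 0) + (0 + 0 + b.0) | ··b··> v3, ··d··> v4
  v3 = 0 | stopped
  v4 = 0 + 0 + 0 | stopped
Partition-refinement fixed point:
  B0 = {u0, v0}
  B1 = {u1, v1}
  B2 = {u2, v2}
  B3 = {u3, u4, v3, v4}
u0 ∈ B0, v0 ∈ B0 → same block
Bisimilar ⇒ trace-equivalent.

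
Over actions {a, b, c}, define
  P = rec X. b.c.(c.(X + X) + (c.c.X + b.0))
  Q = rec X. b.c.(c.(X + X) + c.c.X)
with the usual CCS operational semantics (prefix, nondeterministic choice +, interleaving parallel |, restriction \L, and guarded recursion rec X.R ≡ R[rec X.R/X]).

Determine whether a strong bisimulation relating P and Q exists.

Reachable graph of P (6 states):
  m0 = rec X. b.c.(c.(X + X) + (c.c.X + b.0)) → —b→ m1
  m1 = c.(c.((rec X. b.c.(c.(X + X) + (c.c.X + b.0))) + (rec X. b.c.(c.(X + X) + (c.c.X + b.0)))) + (c.c.(rec X. b.c.(c.(X + X) + (c.c.X + b.0))) + b.0)) → —c→ m2
  m2 = c.((rec X. b.c.(c.(X + X) + (c.c.X + b.0))) + (rec X. b.c.(c.(X + X) + (c.c.X + b.0)))) + (c.c.(rec X. b.c.(c.(X + X) + (c.c.X + b.0))) + b.0) → —b→ m3, —c→ m4, —c→ m5
  m3 = 0 → ∅
  m4 = (rec X. b.c.(c.(X + X) + (c.c.X + b.0))) + (rec X. b.c.(c.(X + X) + (c.c.X + b.0))) → —b→ m1
  m5 = c.(rec X. b.c.(c.(X + X) + (c.c.X + b.0))) → —c→ m0
Reachable graph of Q (5 states):
  n0 = rec X. b.c.(c.(X + X) + c.c.X) → —b→ n1
  n1 = c.(c.((rec X. b.c.(c.(X + X) + c.c.X)) + (rec X. b.c.(c.(X + X) + c.c.X))) + c.c.(rec X. b.c.(c.(X + X) + c.c.X))) → —c→ n2
  n2 = c.((rec X. b.c.(c.(X + X) + c.c.X)) + (rec X. b.c.(c.(X + X) + c.c.X))) + c.c.(rec X. b.c.(c.(X + X) + c.c.X)) → —c→ n3, —c→ n4
  n3 = (rec X. b.c.(c.(X + X) + c.c.X)) + (rec X. b.c.(c.(X + X) + c.c.X)) → —b→ n1
  n4 = c.(rec X. b.c.(c.(X + X) + c.c.X)) → —c→ n0
Coarsest stable partition (strong bisimilarity classes):
  B0 = {m0, m4}
  B1 = {m1}
  B2 = {m2}
  B3 = {m3}
  B4 = {m5}
  B5 = {n0, n3}
  B6 = {n1}
  B7 = {n2}
  B8 = {n4}
m0 ∈ B0, n0 ∈ B5 → different blocks

not bisimilar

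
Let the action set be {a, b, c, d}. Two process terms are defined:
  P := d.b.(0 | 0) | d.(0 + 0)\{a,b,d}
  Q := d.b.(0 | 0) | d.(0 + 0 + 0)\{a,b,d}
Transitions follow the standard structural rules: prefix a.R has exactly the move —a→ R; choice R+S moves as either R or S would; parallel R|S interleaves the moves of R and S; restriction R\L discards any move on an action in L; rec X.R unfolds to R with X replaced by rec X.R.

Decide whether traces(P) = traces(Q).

LTS(P): 6 reachable states
  p0 = d.b.(0 | 0) | d.(0 + 0)\{a,b,d} :: ··d··> p1, ··d··> p2
  p1 = b.(0 | 0) | d.(0 + 0)\{a,b,d} :: ··b··> p3, ··d··> p4
  p2 = d.b.(0 | 0) | (0 + 0)\{a,b,d} :: ··d··> p4
  p3 = 0 | 0 | d.(0 + 0)\{a,b,d} :: ··d··> p5
  p4 = b.(0 | 0) | (0 + 0)\{a,b,d} :: ··b··> p5
  p5 = 0 | 0 | (0 + 0)\{a,b,d} :: ∅
LTS(Q): 6 reachable states
  q0 = d.b.(0 | 0) | d.(0 + 0 + 0)\{a,b,d} :: ··d··> q1, ··d··> q2
  q1 = b.(0 | 0) | d.(0 + 0 + 0)\{a,b,d} :: ··b··> q3, ··d··> q4
  q2 = d.b.(0 | 0) | (0 + 0 + 0)\{a,b,d} :: ··d··> q4
  q3 = 0 | 0 | d.(0 + 0 + 0)\{a,b,d} :: ··d··> q5
  q4 = b.(0 | 0) | (0 + 0 + 0)\{a,b,d} :: ··b··> q5
  q5 = 0 | 0 | (0 + 0 + 0)\{a,b,d} :: ∅
Coarsest stable partition (strong bisimilarity classes):
  B0 = {p0, q0}
  B1 = {p2, q2}
  B2 = {p4, q4}
  B3 = {p5, q5}
  B4 = {p1, q1}
  B5 = {p3, q3}
p0 ∈ B0, q0 ∈ B0 → same block
Bisimilar ⇒ trace-equivalent.

trace-equivalent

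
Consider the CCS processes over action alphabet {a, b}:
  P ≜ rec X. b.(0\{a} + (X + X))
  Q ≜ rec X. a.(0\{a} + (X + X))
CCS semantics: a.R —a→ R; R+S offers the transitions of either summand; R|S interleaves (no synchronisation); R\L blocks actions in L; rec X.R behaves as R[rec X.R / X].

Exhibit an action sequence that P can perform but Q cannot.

b

P's transition system — 2 states:
  u0 = rec X. b.(0\{a} + (X + X)) has moves -b-> u1
  u1 = 0\{a} + ((rec X. b.(0\{a} + (X + X))) + (rec X. b.(0\{a} + (X + X)))) has moves -b-> u1
Q's transition system — 2 states:
  v0 = rec X. a.(0\{a} + (X + X)) has moves -a-> v1
  v1 = 0\{a} + ((rec X. a.(0\{a} + (X + X))) + (rec X. a.(0\{a} + (X + X)))) has moves -a-> v1
Executing b from P (initial set {u0}):
  [1] b ⇒ {u1}
  — P admits the full trace.
Executing b from Q (initial set {v0}):
  [1] b ⇒ no successor for Q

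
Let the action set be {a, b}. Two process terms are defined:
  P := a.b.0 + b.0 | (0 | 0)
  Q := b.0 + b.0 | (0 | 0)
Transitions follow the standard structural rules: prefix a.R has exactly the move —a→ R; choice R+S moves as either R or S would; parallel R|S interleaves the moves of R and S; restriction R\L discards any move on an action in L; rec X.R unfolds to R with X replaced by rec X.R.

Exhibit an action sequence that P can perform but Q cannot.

Reachable graph of P (4 states):
  u0 = a.b.0 + b.0 | (0 | 0) has moves --a--▸ u1, --b--▸ u2
  u1 = b.0 has moves --b--▸ u3
  u2 = 0 | (0 | 0) has moves ·
  u3 = 0 has moves ·
Reachable graph of Q (3 states):
  v0 = b.0 + b.0 | (0 | 0) has moves --b--▸ v1, --b--▸ v2
  v1 = 0 has moves ·
  v2 = 0 | (0 | 0) has moves ·
Trace ⟨a⟩ through P, begin at {u0}:
  step 1 (a): {u1}
  ✓ P
Trace ⟨a⟩ through Q, begin at {v0}:
  step 1 (a): no successor for Q

a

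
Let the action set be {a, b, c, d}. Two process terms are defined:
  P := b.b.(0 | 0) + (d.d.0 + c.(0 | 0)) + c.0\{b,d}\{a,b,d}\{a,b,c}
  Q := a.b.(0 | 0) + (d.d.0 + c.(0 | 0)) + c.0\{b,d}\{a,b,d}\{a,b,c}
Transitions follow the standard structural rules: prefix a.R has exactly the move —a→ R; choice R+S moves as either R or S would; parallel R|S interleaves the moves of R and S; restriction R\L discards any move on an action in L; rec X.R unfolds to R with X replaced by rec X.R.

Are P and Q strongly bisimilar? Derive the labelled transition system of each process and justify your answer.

NO

Reachable graph of P (6 states):
  u0 = b.b.(0 | 0) + (d.d.0 + c.(0 | 0)) + c.0\{b,d}\{a,b,d}\{a,b,c} :: =b=> u1, =c=> u2, =c=> u3, =d=> u4
  u1 = b.(0 | 0) :: =b=> u2
  u2 = 0 | 0 :: stopped
  u3 = 0\{b,d}\{a,b,d}\{a,b,c} :: stopped
  u4 = d.0 :: =d=> u5
  u5 = 0 :: stopped
Reachable graph of Q (6 states):
  v0 = a.b.(0 | 0) + (d.d.0 + c.(0 | 0)) + c.0\{b,d}\{a,b,d}\{a,b,c} :: =a=> v1, =c=> v2, =c=> v3, =d=> v4
  v1 = b.(0 | 0) :: =b=> v2
  v2 = 0 | 0 :: stopped
  v3 = 0\{b,d}\{a,b,d}\{a,b,c} :: stopped
  v4 = d.0 :: =d=> v5
  v5 = 0 :: stopped
Partition-refinement fixed point:
  B0 = {u0}
  B1 = {u1, v1}
  B2 = {u2, u3, u5, v2, v3, v5}
  B3 = {u4, v4}
  B4 = {v0}
u0 ∈ B0, v0 ∈ B4 → different blocks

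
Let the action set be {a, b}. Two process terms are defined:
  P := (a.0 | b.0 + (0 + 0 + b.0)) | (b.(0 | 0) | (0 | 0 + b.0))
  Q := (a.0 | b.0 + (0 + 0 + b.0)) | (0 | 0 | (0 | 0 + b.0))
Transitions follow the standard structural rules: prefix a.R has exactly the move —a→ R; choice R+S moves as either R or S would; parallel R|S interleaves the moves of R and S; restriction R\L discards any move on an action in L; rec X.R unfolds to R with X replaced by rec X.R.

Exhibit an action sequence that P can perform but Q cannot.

bbb

Reachable graph of P (20 states):
  s0 = (a.0 | b.0 + (0 + 0 + b.0)) | (b.(0 | 0) | (0 | 0 + b.0)) | -a-> s1, -b-> s2, -b-> s3, -b-> s4, -b-> s5
  s1 = 0 | b.0 | (b.(0 | 0) | (0 | 0 + b.0)) | -b-> s6, -b-> s7, -b-> s8
  s2 = (a.0 | b.0 + (0 + 0 + b.0)) | (0 | 0 | (0 | 0 + b.0)) | -a-> s7, -b-> s10, -b-> s11, -b-> s9
  s3 = (a.0 | b.0 + (0 + 0 + b.0)) | (b.(0 | 0) | 0) | -a-> s8, -b-> s12, -b-> s13, -b-> s9
  s4 = 0 | (b.(0 | 0) | (0 | 0 + b.0)) | -b-> s10, -b-> s12
  s5 = a.0 | 0 | (b.(0 | 0) | (0 | 0 + b.0)) | -a-> s6, -b-> s11, -b-> s13
  s6 = 0 | 0 | (b.(0 | 0) | (0 | 0 + b.0)) | -b-> s14, -b-> s15
  s7 = 0 | b.0 | (0 | 0 | (0 | 0 + b.0)) | -b-> s14, -b-> s16
  s8 = 0 | b.0 | (b.(0 | 0) | 0) | -b-> s15, -b-> s16
  s9 = (a.0 | b.0 + (0 + 0 + b.0)) | (0 | 0 | 0) | -a-> s16, -b-> s17, -b-> s18
  s10 = 0 | (0 | 0 | (0 | 0 + b.0)) | -b-> s17
  s11 = a.0 | 0 | (0 | 0 | (0 | 0 + b.0)) | -a-> s14, -b-> s18
  s12 = 0 | (b.(0 | 0) | 0) | -b-> s17
  s13 = a.0 | 0 | (b.(0 | 0) | 0) | -a-> s15, -b-> s18
  s14 = 0 | 0 | (0 | 0 | (0 | 0 + b.0)) | -b-> s19
  s15 = 0 | 0 | (b.(0 | 0) | 0) | -b-> s19
  s16 = 0 | b.0 | (0 | 0 | 0) | -b-> s19
  s17 = 0 | (0 | 0 | 0) | deadlocked
  s18 = a.0 | 0 | (0 | 0 | 0) | -a-> s19
  s19 = 0 | 0 | (0 | 0 | 0) | deadlocked
Reachable graph of Q (10 states):
  t0 = (a.0 | b.0 + (0 + 0 + b.0)) | (0 | 0 | (0 | 0 + b.0)) | -a-> t1, -b-> t2, -b-> t3, -b-> t4
  t1 = 0 | b.0 | (0 | 0 | (0 | 0 + b.0)) | -b-> t5, -b-> t6
  t2 = (a.0 | b.0 + (0 + 0 + b.0)) | (0 | 0 | 0) | -a-> t6, -b-> t7, -b-> t8
  t3 = 0 | (0 | 0 | (0 | 0 + b.0)) | -b-> t7
  t4 = a.0 | 0 | (0 | 0 | (0 | 0 + b.0)) | -a-> t5, -b-> t8
  t5 = 0 | 0 | (0 | 0 | (0 | 0 + b.0)) | -b-> t9
  t6 = 0 | b.0 | (0 | 0 | 0) | -b-> t9
  t7 = 0 | (0 | 0 | 0) | deadlocked
  t8 = a.0 | 0 | (0 | 0 | 0) | -a-> t9
  t9 = 0 | 0 | (0 | 0 | 0) | deadlocked
Executing bbb from P (initial set {s0}):
  [1] b ⇒ {s2, s3, s4, s5}
  [2] b ⇒ {s10, s11, s12, s13, s9}
  [3] b ⇒ {s17, s18}
  — P admits the full trace.
Executing bbb from Q (initial set {t0}):
  [1] b ⇒ {t2, t3, t4}
  [2] b ⇒ {t7, t8}
  [3] b ⇒ ∅ (Q stuck)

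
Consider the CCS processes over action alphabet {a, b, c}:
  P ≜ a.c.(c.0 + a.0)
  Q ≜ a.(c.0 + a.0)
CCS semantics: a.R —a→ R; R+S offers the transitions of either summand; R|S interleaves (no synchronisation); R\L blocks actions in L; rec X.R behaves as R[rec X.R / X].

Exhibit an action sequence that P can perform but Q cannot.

Reachable graph of P (4 states):
  s0 = a.c.(c.0 + a.0) | ··a··> s1
  s1 = c.(c.0 + a.0) | ··c··> s2
  s2 = c.0 + a.0 | ··a··> s3, ··c··> s3
  s3 = 0 | ∅
Reachable graph of Q (3 states):
  t0 = a.(c.0 + a.0) | ··a··> t1
  t1 = c.0 + a.0 | ··a··> t2, ··c··> t2
  t2 = 0 | ∅
Executing aca from P (initial set {s0}):
  after a @ step 1: {s1}
  after c @ step 2: {s2}
  after a @ step 3: {s3}
  — P admits the full trace.
Executing aca from Q (initial set {t0}):
  after a @ step 1: {t1}
  after c @ step 2: {t2}
  after a @ step 3: ∅  — Q cannot continue

aca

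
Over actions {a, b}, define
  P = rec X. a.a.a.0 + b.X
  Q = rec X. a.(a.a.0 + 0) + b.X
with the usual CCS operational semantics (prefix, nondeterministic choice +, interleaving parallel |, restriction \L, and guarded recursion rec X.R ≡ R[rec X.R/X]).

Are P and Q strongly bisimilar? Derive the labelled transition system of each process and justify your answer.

P ~ Q

P's transition system — 4 states:
  m0 = rec X. a.a.a.0 + b.X has moves =a=> m1, =b=> m0
  m1 = a.a.0 has moves =a=> m2
  m2 = a.0 has moves =a=> m3
  m3 = 0 has moves deadlocked
Q's transition system — 4 states:
  n0 = rec X. a.(a.a.0 + 0) + b.X has moves =a=> n1, =b=> n0
  n1 = a.a.0 + 0 has moves =a=> n2
  n2 = a.0 has moves =a=> n3
  n3 = 0 has moves deadlocked
Coarsest stable partition (strong bisimilarity classes):
  B0 = {m0, n0}
  B1 = {m1, n1}
  B2 = {m2, n2}
  B3 = {m3, n3}
m0 ∈ B0, n0 ∈ B0 → same block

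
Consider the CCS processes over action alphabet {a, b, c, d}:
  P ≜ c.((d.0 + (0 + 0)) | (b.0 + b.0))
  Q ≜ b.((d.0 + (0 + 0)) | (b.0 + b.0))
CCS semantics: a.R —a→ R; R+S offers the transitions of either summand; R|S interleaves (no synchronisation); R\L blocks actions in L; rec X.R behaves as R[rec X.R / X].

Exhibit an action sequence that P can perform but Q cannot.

P's transition system — 5 states:
  s0 = c.((d.0 + (0 + 0)) | (b.0 + b.0)) :: --c--▸ s1
  s1 = (d.0 + (0 + 0)) | (b.0 + b.0) :: --b--▸ s2, --d--▸ s3
  s2 = (d.0 + (0 + 0)) | 0 :: --d--▸ s4
  s3 = 0 | (b.0 + b.0) :: --b--▸ s4
  s4 = 0 | 0 :: (no moves)
Q's transition system — 5 states:
  t0 = b.((d.0 + (0 + 0)) | (b.0 + b.0)) :: --b--▸ t1
  t1 = (d.0 + (0 + 0)) | (b.0 + b.0) :: --b--▸ t2, --d--▸ t3
  t2 = (d.0 + (0 + 0)) | 0 :: --d--▸ t4
  t3 = 0 | (b.0 + b.0) :: --b--▸ t4
  t4 = 0 | 0 :: (no moves)
Executing c from P (initial set {s0}):
  [1] c ⇒ {s1}
  — P admits the full trace.
Executing c from Q (initial set {t0}):
  [1] c ⇒ no successor for Q

c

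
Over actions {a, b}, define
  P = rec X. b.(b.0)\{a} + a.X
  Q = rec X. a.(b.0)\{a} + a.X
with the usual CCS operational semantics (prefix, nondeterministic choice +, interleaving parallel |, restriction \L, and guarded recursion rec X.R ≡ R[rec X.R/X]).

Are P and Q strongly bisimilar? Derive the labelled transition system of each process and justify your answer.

P's transition system — 3 states:
  p0 = rec X. b.(b.0)\{a} + a.X has moves -a-> p0, -b-> p1
  p1 = (b.0)\{a} has moves -b-> p2
  p2 = 0\{a} has moves deadlocked
Q's transition system — 3 states:
  q0 = rec X. a.(b.0)\{a} + a.X has moves -a-> q0, -a-> q1
  q1 = (b.0)\{a} has moves -b-> q2
  q2 = 0\{a} has moves deadlocked
Coarsest stable partition (strong bisimilarity classes):
  B0 = {p0}
  B1 = {p1, q1}
  B2 = {p2, q2}
  B3 = {q0}
p0 ∈ B0, q0 ∈ B3 → different blocks

NO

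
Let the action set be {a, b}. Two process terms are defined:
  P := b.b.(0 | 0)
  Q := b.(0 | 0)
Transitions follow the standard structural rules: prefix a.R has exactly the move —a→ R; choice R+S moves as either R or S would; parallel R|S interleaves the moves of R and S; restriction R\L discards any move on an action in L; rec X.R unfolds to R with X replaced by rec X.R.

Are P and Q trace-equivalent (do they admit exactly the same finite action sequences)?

LTS(P): 3 reachable states
  p0 = b.b.(0 | 0) | ··b··> p1
  p1 = b.(0 | 0) | ··b··> p2
  p2 = 0 | 0 | stopped
LTS(Q): 2 reachable states
  q0 = b.(0 | 0) | ··b··> q1
  q1 = 0 | 0 | stopped
Run σ = ⟨bb⟩ on P: start {p0}
  step 1 (b): {p1}
  step 2 (b): {p2}
  — P admits the full trace.
Run σ = ⟨bb⟩ on Q: start {q0}
  step 1 (b): {q1}
  step 2 (b): ∅ (Q stuck)

trace-distinct — witness ⟨bb⟩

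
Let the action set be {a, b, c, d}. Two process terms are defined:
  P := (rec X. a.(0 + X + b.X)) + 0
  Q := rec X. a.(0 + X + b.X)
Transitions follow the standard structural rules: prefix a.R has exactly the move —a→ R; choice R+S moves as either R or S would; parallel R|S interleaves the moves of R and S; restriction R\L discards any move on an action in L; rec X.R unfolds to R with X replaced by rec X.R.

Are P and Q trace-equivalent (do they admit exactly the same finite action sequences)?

LTS(P): 3 reachable states
  p0 = (rec X. a.(0 + X + b.X)) + 0 ⊢ -a-> p1
  p1 = 0 + (rec X. a.(0 + X + b.X)) + b.(rec X. a.(0 + X + b.X)) ⊢ -a-> p1, -b-> p2
  p2 = rec X. a.(0 + X + b.X) ⊢ -a-> p1
LTS(Q): 2 reachable states
  q0 = rec X. a.(0 + X + b.X) ⊢ -a-> q1
  q1 = 0 + (rec X. a.(0 + X + b.X)) + b.(rec X. a.(0 + X + b.X)) ⊢ -a-> q1, -b-> q0
Partition-refinement fixed point:
  B0 = {p0, p2, q0}
  B1 = {p1, q1}
p0 ∈ B0, q0 ∈ B0 → same block
Bisimilar ⇒ trace-equivalent.

traces(P) = traces(Q)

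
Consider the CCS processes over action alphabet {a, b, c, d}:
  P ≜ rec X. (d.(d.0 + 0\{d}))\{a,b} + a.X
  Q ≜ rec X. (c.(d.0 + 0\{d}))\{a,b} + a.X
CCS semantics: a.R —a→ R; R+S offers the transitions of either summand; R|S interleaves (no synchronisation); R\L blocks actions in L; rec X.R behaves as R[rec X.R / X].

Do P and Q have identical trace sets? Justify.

Reachable graph of P (3 states):
  s0 = rec X. (d.(d.0 + 0\{d}))\{a,b} + a.X | =a=> s0, =d=> s1
  s1 = (d.0 + 0\{d})\{a,b} | =d=> s2
  s2 = 0\{a,b} | deadlocked
Reachable graph of Q (3 states):
  t0 = rec X. (c.(d.0 + 0\{d}))\{a,b} + a.X | =a=> t0, =c=> t1
  t1 = (d.0 + 0\{d})\{a,b} | =d=> t2
  t2 = 0\{a,b} | deadlocked
Trace ⟨d⟩ through P, begin at {s0}:
  [1] d ⇒ {s1}
  — P admits the full trace.
Trace ⟨d⟩ through Q, begin at {t0}:
  [1] d ⇒ no successor for Q

traces(P) ≠ traces(Q) — witness ⟨d⟩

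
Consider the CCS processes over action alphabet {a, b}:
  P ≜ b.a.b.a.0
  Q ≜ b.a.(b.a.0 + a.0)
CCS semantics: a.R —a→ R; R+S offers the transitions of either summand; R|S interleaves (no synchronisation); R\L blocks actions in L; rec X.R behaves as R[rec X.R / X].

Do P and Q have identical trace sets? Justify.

P's transition system — 5 states:
  m0 = b.a.b.a.0 ⊢ ··b··> m1
  m1 = a.b.a.0 ⊢ ··a··> m2
  m2 = b.a.0 ⊢ ··b··> m3
  m3 = a.0 ⊢ ··a··> m4
  m4 = 0 ⊢ stopped
Q's transition system — 5 states:
  n0 = b.a.(b.a.0 + a.0) ⊢ ··b··> n1
  n1 = a.(b.a.0 + a.0) ⊢ ··a··> n2
  n2 = b.a.0 + a.0 ⊢ ··a··> n3, ··b··> n4
  n3 = 0 ⊢ stopped
  n4 = a.0 ⊢ ··a··> n3
Run σ = ⟨baa⟩ on Q: start {n0}
  after b @ step 1: {n1}
  after a @ step 2: {n2}
  after a @ step 3: {n3}
  — Q admits the full trace.
Run σ = ⟨baa⟩ on P: start {m0}
  after b @ step 1: {m1}
  after a @ step 2: {m2}
  after a @ step 3: ∅ (P stuck)

traces(P) ≠ traces(Q) — witness ⟨baa⟩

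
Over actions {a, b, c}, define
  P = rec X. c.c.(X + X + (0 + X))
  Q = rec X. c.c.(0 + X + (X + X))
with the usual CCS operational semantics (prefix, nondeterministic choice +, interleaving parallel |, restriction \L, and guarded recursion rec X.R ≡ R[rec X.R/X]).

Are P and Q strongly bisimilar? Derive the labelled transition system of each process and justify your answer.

P ~ Q

P's transition system — 3 states:
  p0 = rec X. c.c.(X + X + (0 + X)) has moves =c=> p1
  p1 = c.((rec X. c.c.(X + X + (0 + X))) + (rec X. c.c.(X + X + (0 + X))) + (0 + (rec X. c.c.(X + X + (0 + X))))) has moves =c=> p2
  p2 = (rec X. c.c.(X + X + (0 + X))) + (rec X. c.c.(X + X + (0 + X))) + (0 + (rec X. c.c.(X + X + (0 + X)))) has moves =c=> p1
Q's transition system — 3 states:
  q0 = rec X. c.c.(0 + X + (X + X)) has moves =c=> q1
  q1 = c.(0 + (rec X. c.c.(0 + X + (X + X))) + ((rec X. c.c.(0 + X + (X + X))) + (rec X. c.c.(0 + X + (X + X))))) has moves =c=> q2
  q2 = 0 + (rec X. c.c.(0 + X + (X + X))) + ((rec X. c.c.(0 + X + (X + X))) + (rec X. c.c.(0 + X + (X + X)))) has moves =c=> q1
Bisimilarity quotient blocks:
  B0 = {p0, p1, p2, q0, q1, q2}
p0 ∈ B0, q0 ∈ B0 → same block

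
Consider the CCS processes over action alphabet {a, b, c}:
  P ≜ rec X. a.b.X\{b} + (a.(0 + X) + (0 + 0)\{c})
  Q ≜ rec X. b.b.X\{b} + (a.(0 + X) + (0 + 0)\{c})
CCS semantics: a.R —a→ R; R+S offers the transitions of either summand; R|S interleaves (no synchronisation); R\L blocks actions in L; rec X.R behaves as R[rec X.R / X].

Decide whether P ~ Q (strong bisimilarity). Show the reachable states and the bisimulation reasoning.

P ≁ Q

P's transition system — 6 states:
  p0 = rec X. a.b.X\{b} + (a.(0 + X) + (0 + 0)\{c}) → ··a··> p1, ··a··> p2
  p1 = 0 + (rec X. a.b.X\{b} + (a.(0 + X) + (0 + 0)\{c})) → ··a··> p1, ··a··> p2
  p2 = b.(rec X. a.b.X\{b} + (a.(0 + X) + (0 + 0)\{c}))\{b} → ··b··> p3
  p3 = (rec X. a.b.X\{b} + (a.(0 + X) + (0 + 0)\{c}))\{b} → ··a··> p4, ··a··> p5
  p4 = (0 + (rec X. a.b.X\{b} + (a.(0 + X) + (0 + 0)\{c})))\{b} → ··a··> p4, ··a··> p5
  p5 = (b.(rec X. a.b.X\{b} + (a.(0 + X) + (0 + 0)\{c}))\{b})\{b} → ·
Q's transition system — 5 states:
  q0 = rec X. b.b.X\{b} + (a.(0 + X) + (0 + 0)\{c}) → ··a··> q1, ··b··> q2
  q1 = 0 + (rec X. b.b.X\{b} + (a.(0 + X) + (0 + 0)\{c})) → ··a··> q1, ··b··> q2
  q2 = b.(rec X. b.b.X\{b} + (a.(0 + X) + (0 + 0)\{c}))\{b} → ··b··> q3
  q3 = (rec X. b.b.X\{b} + (a.(0 + X) + (0 + 0)\{c}))\{b} → ··a··> q4
  q4 = (0 + (rec X. b.b.X\{b} + (a.(0 + X) + (0 + 0)\{c})))\{b} → ··a··> q4
Coarsest stable partition (strong bisimilarity classes):
  B0 = {p0, p1}
  B1 = {p2}
  B2 = {p3, p4}
  B3 = {p5}
  B4 = {q0, q1}
  B5 = {q2}
  B6 = {q3, q4}
p0 ∈ B0, q0 ∈ B4 → different blocks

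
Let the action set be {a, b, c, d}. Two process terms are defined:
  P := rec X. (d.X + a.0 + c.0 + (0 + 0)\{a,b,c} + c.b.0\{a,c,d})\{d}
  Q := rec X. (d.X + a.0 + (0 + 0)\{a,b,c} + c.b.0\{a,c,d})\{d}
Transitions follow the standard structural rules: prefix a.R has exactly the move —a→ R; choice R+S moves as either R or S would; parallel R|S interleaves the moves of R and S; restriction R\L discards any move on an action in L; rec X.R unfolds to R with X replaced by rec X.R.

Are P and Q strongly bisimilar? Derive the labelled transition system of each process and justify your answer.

P ≁ Q

P's transition system — 4 states:
  m0 = rec X. (d.X + a.0 + c.0 + (0 + 0)\{a,b,c} + c.b.0\{a,c,d})\{d} :: ··a··> m1, ··c··> m1, ··c··> m2
  m1 = 0\{d} :: ∅
  m2 = (b.0\{a,c,d})\{d} :: ··b··> m3
  m3 = 0\{a,c,d}\{d} :: ∅
Q's transition system — 4 states:
  n0 = rec X. (d.X + a.0 + (0 + 0)\{a,b,c} + c.b.0\{a,c,d})\{d} :: ··a··> n1, ··c··> n2
  n1 = 0\{d} :: ∅
  n2 = (b.0\{a,c,d})\{d} :: ··b··> n3
  n3 = 0\{a,c,d}\{d} :: ∅
Coarsest stable partition (strong bisimilarity classes):
  B0 = {m0}
  B1 = {m1, m3, n1, n3}
  B2 = {m2, n2}
  B3 = {n0}
m0 ∈ B0, n0 ∈ B3 → different blocks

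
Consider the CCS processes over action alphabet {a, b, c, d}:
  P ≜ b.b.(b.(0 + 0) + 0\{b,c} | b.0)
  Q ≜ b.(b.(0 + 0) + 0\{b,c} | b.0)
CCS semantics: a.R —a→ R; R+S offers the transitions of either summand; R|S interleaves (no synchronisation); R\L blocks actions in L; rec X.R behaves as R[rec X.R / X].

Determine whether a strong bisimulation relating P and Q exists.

P ≁ Q

P's transition system — 5 states:
  u0 = b.b.(b.(0 + 0) + 0\{b,c} | b.0) | -b-> u1
  u1 = b.(b.(0 + 0) + 0\{b,c} | b.0) | -b-> u2
  u2 = b.(0 + 0) + 0\{b,c} | b.0 | -b-> u3, -b-> u4
  u3 = 0 + 0 | deadlocked
  u4 = 0\{b,c} | 0 | deadlocked
Q's transition system — 4 states:
  v0 = b.(b.(0 + 0) + 0\{b,c} | b.0) | -b-> v1
  v1 = b.(0 + 0) + 0\{b,c} | b.0 | -b-> v2, -b-> v3
  v2 = 0 + 0 | deadlocked
  v3 = 0\{b,c} | 0 | deadlocked
Bisimilarity quotient blocks:
  B0 = {u0}
  B1 = {u1, v0}
  B2 = {u2, v1}
  B3 = {u3, u4, v2, v3}
u0 ∈ B0, v0 ∈ B1 → different blocks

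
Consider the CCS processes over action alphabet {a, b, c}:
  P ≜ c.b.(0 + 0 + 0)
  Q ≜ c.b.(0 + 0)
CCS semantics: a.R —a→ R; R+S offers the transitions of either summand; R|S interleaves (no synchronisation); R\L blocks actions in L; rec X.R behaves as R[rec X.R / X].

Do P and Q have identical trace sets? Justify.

traces(P) = traces(Q)

P's transition system — 3 states:
  p0 = c.b.(0 + 0 + 0) | =c=> p1
  p1 = b.(0 + 0 + 0) | =b=> p2
  p2 = 0 + 0 + 0 | ·
Q's transition system — 3 states:
  q0 = c.b.(0 + 0) | =c=> q1
  q1 = b.(0 + 0) | =b=> q2
  q2 = 0 + 0 | ·
Partition-refinement fixed point:
  B0 = {p0, q0}
  B1 = {p1, q1}
  B2 = {p2, q2}
p0 ∈ B0, q0 ∈ B0 → same block
Bisimilar ⇒ trace-equivalent.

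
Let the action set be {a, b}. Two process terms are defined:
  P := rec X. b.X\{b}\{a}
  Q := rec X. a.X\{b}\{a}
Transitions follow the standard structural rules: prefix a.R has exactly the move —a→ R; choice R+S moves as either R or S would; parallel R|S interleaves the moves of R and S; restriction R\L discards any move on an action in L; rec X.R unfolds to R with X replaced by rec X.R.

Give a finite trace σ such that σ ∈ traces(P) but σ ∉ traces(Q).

b

P's transition system — 2 states:
  s0 = rec X. b.X\{b}\{a} has moves -b-> s1
  s1 = (rec X. b.X\{b}\{a})\{b}\{a} has moves deadlocked
Q's transition system — 2 states:
  t0 = rec X. a.X\{b}\{a} has moves -a-> t1
  t1 = (rec X. a.X\{b}\{a})\{b}\{a} has moves deadlocked
Run σ = ⟨b⟩ on P: start {s0}
  after b @ step 1: {s1}
  P completes σ.
Run σ = ⟨b⟩ on Q: start {t0}
  after b @ step 1: no successor for Q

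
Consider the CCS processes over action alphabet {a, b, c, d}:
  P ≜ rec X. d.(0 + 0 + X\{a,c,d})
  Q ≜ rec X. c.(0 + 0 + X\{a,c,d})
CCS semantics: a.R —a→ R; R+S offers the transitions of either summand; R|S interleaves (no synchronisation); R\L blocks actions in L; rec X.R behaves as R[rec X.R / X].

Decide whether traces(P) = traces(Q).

P's transition system — 2 states:
  s0 = rec X. d.(0 + 0 + X\{a,c,d}) :: —d→ s1
  s1 = 0 + 0 + (rec X. d.(0 + 0 + X\{a,c,d}))\{a,c,d} :: ·
Q's transition system — 2 states:
  t0 = rec X. c.(0 + 0 + X\{a,c,d}) :: —c→ t1
  t1 = 0 + 0 + (rec X. c.(0 + 0 + X\{a,c,d}))\{a,c,d} :: ·
Executing d from P (initial set {s0}):
  after d @ step 1: {s1}
  ✓ P
Executing d from Q (initial set {t0}):
  after d @ step 1: no successor for Q

NO — witness ⟨d⟩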